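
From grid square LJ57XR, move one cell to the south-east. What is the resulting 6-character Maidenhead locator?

Longitude subsquare x = 23; +1 → 24, wraps to 0 = a, carry into square.
Longitude square 5; +1 → 6.
Latitude subsquare r = 17; −1 → 16 = q.

LJ67aq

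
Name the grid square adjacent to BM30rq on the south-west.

Longitude subsquare r = 17; −1 → 16 = q.
Latitude subsquare q = 16; −1 → 15 = p.

BM30qp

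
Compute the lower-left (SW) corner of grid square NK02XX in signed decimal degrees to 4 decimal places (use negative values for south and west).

12.9583, 81.9167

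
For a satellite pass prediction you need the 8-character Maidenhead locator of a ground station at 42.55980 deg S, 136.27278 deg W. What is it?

Add 180° to longitude and 90° to latitude: 43.72722, 47.44020.
Field: 43.72722/20 → 2 → C, 47.44020/10 → 4 → E; chars CE.
Square: 3.72722/2 → 1, 7.44020/1 → 7; chars 17.
Subsquare: 1.72722/0.0833333 → 20 → u, 0.44020/0.0416667 → 10 → k; chars uk.
Extended square: 0.06055/0.00833333 → 7, 0.02353/0.00416667 → 5; chars 75.

CE17uk75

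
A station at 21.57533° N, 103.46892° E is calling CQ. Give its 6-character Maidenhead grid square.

OL11rn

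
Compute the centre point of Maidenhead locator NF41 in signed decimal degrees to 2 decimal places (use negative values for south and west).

-38.50, 89.00

Field N=13, F=5: +13·20° lon, +5·10° lat → SW at lon 80°, lat -40°.
Square 4, 1: +4·2° lon, +1·1° lat → SW at lon 88°, lat -39°.
Cell spans 2° lon × 1° lat. Centre is SW corner plus half of each.
latitude -38.50, longitude 89.00.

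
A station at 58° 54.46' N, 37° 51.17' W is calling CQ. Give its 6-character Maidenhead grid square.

Add 180° to longitude and 90° to latitude: 142.1472, 148.9077.
Field: lon ⌊142.1472/20⌋ = 7 → H; lat ⌊148.9077/10⌋ = 14 → O.
Square: lon ⌊2.1472/2⌋ = 1; lat ⌊8.9077/1⌋ = 8.
Subsquare: lon ⌊0.1472/0.0833333⌋ = 1 → b; lat ⌊0.9077/0.0416667⌋ = 21 → v.

HO18bv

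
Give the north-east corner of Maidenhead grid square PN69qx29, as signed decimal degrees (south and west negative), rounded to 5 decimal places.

50.00000, 133.35833

Field P=15, N=13: +15·20° lon, +13·10° lat → SW at lon 120°, lat 40°.
Square 6, 9: +6·2° lon, +9·1° lat → SW at lon 132°, lat 49°.
Subsquare q=16, x=23: +16·0.0833333° lon, +23·0.0416667° lat → SW at lon 133.333°, lat 49.9583°.
Extended square 2, 9: +2·0.00833333° lon, +9·0.00416667° lat → SW at lon 133.35°, lat 49.9958°.
Cell spans 0.00833333° lon × 0.00416667° lat. NE corner is SW corner plus one full cell.
latitude 50.00000, longitude 133.35833.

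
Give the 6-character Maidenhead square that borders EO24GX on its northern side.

EO25ga

Latitude subsquare x = 23; +1 → 24, wraps to 0 = a, carry into square.
Latitude square 4; +1 → 5.
The longitude characters are unchanged.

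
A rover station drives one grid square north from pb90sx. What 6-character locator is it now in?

Latitude subsquare x = 23; +1 → 24, wraps to 0 = a, carry into square.
Latitude square 0; +1 → 1.
The longitude characters are unchanged.

PB91sa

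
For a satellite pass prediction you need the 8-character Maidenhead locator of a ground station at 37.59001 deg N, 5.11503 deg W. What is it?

Add 180° to longitude and 90° to latitude: 174.88497, 127.59001.
Field: 174.88497/20 → 8 → I, 127.59001/10 → 12 → M; chars IM.
Square: 14.88497/2 → 7, 7.59001/1 → 7; chars 77.
Subsquare: 0.88497/0.0833333 → 10 → k, 0.59001/0.0416667 → 14 → o; chars ko.
Extended square: 0.05164/0.00833333 → 6, 0.00668/0.00416667 → 1; chars 61.

IM77ko61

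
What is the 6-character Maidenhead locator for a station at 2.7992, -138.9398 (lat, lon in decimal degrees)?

CJ02mt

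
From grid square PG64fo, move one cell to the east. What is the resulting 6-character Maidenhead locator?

PG64go

Longitude subsquare f = 5; +1 → 6 = g.
The latitude characters are unchanged.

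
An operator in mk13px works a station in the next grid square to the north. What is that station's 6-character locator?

MK14pa

Latitude subsquare x = 23; +1 → 24, wraps to 0 = a, carry into square.
Latitude square 3; +1 → 4.
The longitude characters are unchanged.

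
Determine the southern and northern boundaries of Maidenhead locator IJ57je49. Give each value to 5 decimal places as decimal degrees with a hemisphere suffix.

Field I=8, J=9: +8·20° lon, +9·10° lat → SW at lon -20°, lat 0°.
Square 5, 7: +5·2° lon, +7·1° lat → SW at lon -10°, lat 7°.
Subsquare j=9, e=4: +9·0.0833333° lon, +4·0.0416667° lat → SW at lon -9.25°, lat 7.16667°.
Extended square 4, 9: +4·0.00833333° lon, +9·0.00416667° lat → SW at lon -9.21667°, lat 7.20417°.
Cell spans 0.00833333° lon × 0.00416667° lat.
south 7.20417° N, north 7.20833° N.

7.20417° N, 7.20833° N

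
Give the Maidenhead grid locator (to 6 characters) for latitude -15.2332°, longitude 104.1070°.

OH24bs

Offset from 180°W / 90°S: lon 284.1070°, lat 74.7668°.
Field: 284.1070/20 → 14 → O, 74.7668/10 → 7 → H; chars OH.
Square: 4.1070/2 → 2, 4.7668/1 → 4; chars 24.
Subsquare: 0.1070/0.0833333 → 1 → b, 0.7668/0.0416667 → 18 → s; chars bs.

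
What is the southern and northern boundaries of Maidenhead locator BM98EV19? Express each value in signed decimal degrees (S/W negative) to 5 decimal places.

38.91250, 38.91667

Field B=1, M=12: +1·20° lon, +12·10° lat → SW at lon -160°, lat 30°.
Square 9, 8: +9·2° lon, +8·1° lat → SW at lon -142°, lat 38°.
Subsquare e=4, v=21: +4·0.0833333° lon, +21·0.0416667° lat → SW at lon -141.667°, lat 38.875°.
Extended square 1, 9: +1·0.00833333° lon, +9·0.00416667° lat → SW at lon -141.658°, lat 38.9125°.
Cell spans 0.00833333° lon × 0.00416667° lat.
south 38.91250, north 38.91667.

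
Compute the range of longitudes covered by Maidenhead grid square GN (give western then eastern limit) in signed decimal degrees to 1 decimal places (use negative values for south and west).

-60.0, -40.0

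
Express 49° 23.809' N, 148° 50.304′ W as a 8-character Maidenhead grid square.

BN59nj95

Add 180° to longitude and 90° to latitude: 31.16160, 139.39682.
Field: 31.16160/20 → 1 → B, 139.39682/10 → 13 → N; chars BN.
Square: 11.16160/2 → 5, 9.39682/1 → 9; chars 59.
Subsquare: 1.16160/0.0833333 → 13 → n, 0.39682/0.0416667 → 9 → j; chars nj.
Extended square: 0.07827/0.00833333 → 9, 0.02182/0.00416667 → 5; chars 95.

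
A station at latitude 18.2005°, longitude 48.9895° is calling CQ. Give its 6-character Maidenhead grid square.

LK48le

Add 180° to longitude and 90° to latitude: 228.9895, 108.2005.
Field: 228.9895/20 → 11 → L, 108.2005/10 → 10 → K; chars LK.
Square: 8.9895/2 → 4, 8.2005/1 → 8; chars 48.
Subsquare: 0.9895/0.0833333 → 11 → l, 0.2005/0.0416667 → 4 → e; chars le.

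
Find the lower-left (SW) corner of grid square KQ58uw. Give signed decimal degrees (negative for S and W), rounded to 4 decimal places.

Field K=10, Q=16: +10·20° lon, +16·10° lat → SW at lon 20°, lat 70°.
Square 5, 8: +5·2° lon, +8·1° lat → SW at lon 30°, lat 78°.
Subsquare u=20, w=22: +20·0.0833333° lon, +22·0.0416667° lat → SW at lon 31.6667°, lat 78.9167°.
latitude 78.9167, longitude 31.6667.

78.9167, 31.6667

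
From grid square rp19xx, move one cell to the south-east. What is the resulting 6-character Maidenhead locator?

RP29aw

Longitude subsquare x = 23; +1 → 24, wraps to 0 = a, carry into square.
Longitude square 1; +1 → 2.
Latitude subsquare x = 23; −1 → 22 = w.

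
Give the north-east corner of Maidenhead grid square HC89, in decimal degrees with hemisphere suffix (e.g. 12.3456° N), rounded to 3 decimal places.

Field H=7, C=2: +7·20° lon, +2·10° lat → SW at lon -40°, lat -70°.
Square 8, 9: +8·2° lon, +9·1° lat → SW at lon -24°, lat -61°.
Cell spans 2° lon × 1° lat. NE corner is SW corner plus one full cell.
latitude 60.000° S, longitude 22.000° W.

60.000° S, 22.000° W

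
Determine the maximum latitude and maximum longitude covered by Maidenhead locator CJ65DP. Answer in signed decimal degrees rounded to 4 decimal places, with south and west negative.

Field C=2, J=9: +2·20° lon, +9·10° lat → SW at lon -140°, lat 0°.
Square 6, 5: +6·2° lon, +5·1° lat → SW at lon -128°, lat 5°.
Subsquare d=3, p=15: +3·0.0833333° lon, +15·0.0416667° lat → SW at lon -127.75°, lat 5.625°.
Cell spans 0.0833333° lon × 0.0416667° lat. NE corner is SW corner plus one full cell.
latitude 5.6667, longitude -127.6667.

5.6667, -127.6667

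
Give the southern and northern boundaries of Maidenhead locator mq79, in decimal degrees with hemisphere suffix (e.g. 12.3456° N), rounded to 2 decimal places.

79.00° N, 80.00° N

Field M=12, Q=16: +12·20° lon, +16·10° lat → SW at lon 60°, lat 70°.
Square 7, 9: +7·2° lon, +9·1° lat → SW at lon 74°, lat 79°.
Cell spans 2° lon × 1° lat.
south 79.00° N, north 80.00° N.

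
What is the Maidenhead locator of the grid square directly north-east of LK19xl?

LK29am

Longitude subsquare x = 23; +1 → 24, wraps to 0 = a, carry into square.
Longitude square 1; +1 → 2.
Latitude subsquare l = 11; +1 → 12 = m.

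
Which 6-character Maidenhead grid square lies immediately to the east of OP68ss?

Longitude subsquare s = 18; +1 → 19 = t.
The latitude characters are unchanged.

OP68ts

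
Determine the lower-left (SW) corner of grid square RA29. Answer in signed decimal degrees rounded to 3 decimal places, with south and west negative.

-81.000, 164.000

Field R=17, A=0: +17·20° lon, +0·10° lat → SW at lon 160°, lat -90°.
Square 2, 9: +2·2° lon, +9·1° lat → SW at lon 164°, lat -81°.
latitude -81.000, longitude 164.000.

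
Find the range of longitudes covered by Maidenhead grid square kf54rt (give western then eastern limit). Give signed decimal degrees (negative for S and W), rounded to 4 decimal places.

Field K=10, F=5: +10·20° lon, +5·10° lat → SW at lon 20°, lat -40°.
Square 5, 4: +5·2° lon, +4·1° lat → SW at lon 30°, lat -36°.
Subsquare r=17, t=19: +17·0.0833333° lon, +19·0.0416667° lat → SW at lon 31.4167°, lat -35.2083°.
Cell spans 0.0833333° lon × 0.0416667° lat.
west 31.4167, east 31.5000.

31.4167, 31.5000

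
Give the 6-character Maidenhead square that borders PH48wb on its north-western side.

Longitude subsquare w = 22; −1 → 21 = v.
Latitude subsquare b = 1; +1 → 2 = c.

PH48vc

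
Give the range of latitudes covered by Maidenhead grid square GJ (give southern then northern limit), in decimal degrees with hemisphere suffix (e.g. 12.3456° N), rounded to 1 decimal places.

0.0° N, 10.0° N

Field G=6, J=9: +6·20° lon, +9·10° lat → SW at lon -60°, lat 0°.
Cell spans 20° lon × 10° lat.
south 0.0° N, north 10.0° N.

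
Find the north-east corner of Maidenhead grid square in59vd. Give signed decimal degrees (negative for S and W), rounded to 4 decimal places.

Field I=8, N=13: +8·20° lon, +13·10° lat → SW at lon -20°, lat 40°.
Square 5, 9: +5·2° lon, +9·1° lat → SW at lon -10°, lat 49°.
Subsquare v=21, d=3: +21·0.0833333° lon, +3·0.0416667° lat → SW at lon -8.25°, lat 49.125°.
Cell spans 0.0833333° lon × 0.0416667° lat. NE corner is SW corner plus one full cell.
latitude 49.1667, longitude -8.1667.

49.1667, -8.1667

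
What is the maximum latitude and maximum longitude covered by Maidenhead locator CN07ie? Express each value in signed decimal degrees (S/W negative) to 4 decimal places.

Field C=2, N=13: +2·20° lon, +13·10° lat → SW at lon -140°, lat 40°.
Square 0, 7: +0·2° lon, +7·1° lat → SW at lon -140°, lat 47°.
Subsquare i=8, e=4: +8·0.0833333° lon, +4·0.0416667° lat → SW at lon -139.333°, lat 47.1667°.
Cell spans 0.0833333° lon × 0.0416667° lat. NE corner is SW corner plus one full cell.
latitude 47.2083, longitude -139.2500.

47.2083, -139.2500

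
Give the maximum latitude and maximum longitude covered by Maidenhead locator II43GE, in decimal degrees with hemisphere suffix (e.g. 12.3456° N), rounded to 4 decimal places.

Field I=8, I=8: +8·20° lon, +8·10° lat → SW at lon -20°, lat -10°.
Square 4, 3: +4·2° lon, +3·1° lat → SW at lon -12°, lat -7°.
Subsquare g=6, e=4: +6·0.0833333° lon, +4·0.0416667° lat → SW at lon -11.5°, lat -6.83333°.
Cell spans 0.0833333° lon × 0.0416667° lat. NE corner is SW corner plus one full cell.
latitude 6.7917° S, longitude 11.4167° W.

6.7917° S, 11.4167° W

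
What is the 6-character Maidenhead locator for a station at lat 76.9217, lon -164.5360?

AQ76rw

Offset from 180°W / 90°S: lon 15.4640°, lat 166.9217°.
Field: 15.4640/20 → 0 → A, 166.9217/10 → 16 → Q; chars AQ.
Square: 15.4640/2 → 7, 6.9217/1 → 6; chars 76.
Subsquare: 1.4640/0.0833333 → 17 → r, 0.9217/0.0416667 → 22 → w; chars rw.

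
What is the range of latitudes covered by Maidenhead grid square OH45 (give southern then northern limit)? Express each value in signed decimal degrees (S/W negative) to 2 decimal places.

Field O=14, H=7: +14·20° lon, +7·10° lat → SW at lon 100°, lat -20°.
Square 4, 5: +4·2° lon, +5·1° lat → SW at lon 108°, lat -15°.
Cell spans 2° lon × 1° lat.
south -15.00, north -14.00.

-15.00, -14.00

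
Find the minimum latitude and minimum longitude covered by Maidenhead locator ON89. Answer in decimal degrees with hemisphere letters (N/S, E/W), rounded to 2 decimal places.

49.00° N, 116.00° E

Field O=14, N=13: +14·20° lon, +13·10° lat → SW at lon 100°, lat 40°.
Square 8, 9: +8·2° lon, +9·1° lat → SW at lon 116°, lat 49°.
latitude 49.00° N, longitude 116.00° E.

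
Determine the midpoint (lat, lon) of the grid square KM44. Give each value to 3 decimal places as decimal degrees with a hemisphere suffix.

34.500° N, 29.000° E

Field K=10, M=12: +10·20° lon, +12·10° lat → SW at lon 20°, lat 30°.
Square 4, 4: +4·2° lon, +4·1° lat → SW at lon 28°, lat 34°.
Cell spans 2° lon × 1° lat. Centre is SW corner plus half of each.
latitude 34.500° N, longitude 29.000° E.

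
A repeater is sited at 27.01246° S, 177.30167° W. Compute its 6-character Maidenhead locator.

AG12ix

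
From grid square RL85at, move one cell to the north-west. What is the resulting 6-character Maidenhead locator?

Longitude subsquare a = 0; −1 → -1, wraps to 23 = x, carry into square.
Longitude square 8; −1 → 7.
Latitude subsquare t = 19; +1 → 20 = u.

RL75xu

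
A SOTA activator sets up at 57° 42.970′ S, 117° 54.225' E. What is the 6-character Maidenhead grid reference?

Offset from 180°W / 90°S: lon 297.9038°, lat 32.2838°.
Field: 297.9038/20 → 14 → O, 32.2838/10 → 3 → D; chars OD.
Square: 17.9038/2 → 8, 2.2838/1 → 2; chars 82.
Subsquare: 1.9038/0.0833333 → 22 → w, 0.2838/0.0416667 → 6 → g; chars wg.

OD82wg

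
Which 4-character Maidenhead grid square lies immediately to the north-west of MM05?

Longitude square 0; −1 → -1, wraps to 9, carry into field.
Longitude field M = 12; −1 → 11 = L.
Latitude square 5; +1 → 6.

LM96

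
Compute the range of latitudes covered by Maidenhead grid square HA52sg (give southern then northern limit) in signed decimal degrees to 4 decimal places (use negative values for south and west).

-87.7500, -87.7083

Field H=7, A=0: +7·20° lon, +0·10° lat → SW at lon -40°, lat -90°.
Square 5, 2: +5·2° lon, +2·1° lat → SW at lon -30°, lat -88°.
Subsquare s=18, g=6: +18·0.0833333° lon, +6·0.0416667° lat → SW at lon -28.5°, lat -87.75°.
Cell spans 0.0833333° lon × 0.0416667° lat.
south -87.7500, north -87.7083.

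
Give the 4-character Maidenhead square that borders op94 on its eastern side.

Longitude square 9; +1 → 10, wraps to 0, carry into field.
Longitude field O = 14; +1 → 15 = P.
The latitude characters are unchanged.

PP04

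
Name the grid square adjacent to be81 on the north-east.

Longitude square 8; +1 → 9.
Latitude square 1; +1 → 2.

BE92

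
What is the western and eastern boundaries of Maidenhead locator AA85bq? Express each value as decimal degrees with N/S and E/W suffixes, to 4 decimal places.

Field A=0, A=0: +0·20° lon, +0·10° lat → SW at lon -180°, lat -90°.
Square 8, 5: +8·2° lon, +5·1° lat → SW at lon -164°, lat -85°.
Subsquare b=1, q=16: +1·0.0833333° lon, +16·0.0416667° lat → SW at lon -163.917°, lat -84.3333°.
Cell spans 0.0833333° lon × 0.0416667° lat.
west 163.9167° W, east 163.8333° W.

163.9167° W, 163.8333° W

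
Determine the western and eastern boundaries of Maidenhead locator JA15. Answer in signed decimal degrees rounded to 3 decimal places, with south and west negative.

2.000, 4.000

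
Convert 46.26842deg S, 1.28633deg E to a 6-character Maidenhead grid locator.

JE03pr

Shift to the Maidenhead origin (180°W, 90°S): lon 181.2863, lat 43.7316.
Field (20°×10°, letters A–R): lon ⌊181.2863/20⌋ = 9 → J; lat ⌊43.7316/10⌋ = 4 → E.
Square (2°×1°, digits 0–9): lon ⌊1.2863/2⌋ = 0; lat ⌊3.7316/1⌋ = 3.
Subsquare (5′×2.5′, letters a–x): lon ⌊1.2863/0.0833333⌋ = 15 → p; lat ⌊0.7316/0.0416667⌋ = 17 → r.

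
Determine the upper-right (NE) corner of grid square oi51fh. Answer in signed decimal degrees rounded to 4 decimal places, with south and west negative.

-8.6667, 110.5000

Field O=14, I=8: +14·20° lon, +8·10° lat → SW at lon 100°, lat -10°.
Square 5, 1: +5·2° lon, +1·1° lat → SW at lon 110°, lat -9°.
Subsquare f=5, h=7: +5·0.0833333° lon, +7·0.0416667° lat → SW at lon 110.417°, lat -8.70833°.
Cell spans 0.0833333° lon × 0.0416667° lat. NE corner is SW corner plus one full cell.
latitude -8.6667, longitude 110.5000.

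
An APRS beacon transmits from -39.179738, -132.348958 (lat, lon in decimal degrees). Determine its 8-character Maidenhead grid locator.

CF30tt86

Offset from 180°W / 90°S: lon 47.65104°, lat 50.82026°.
Field: lon ⌊47.65104/20⌋ = 2 → C; lat ⌊50.82026/10⌋ = 5 → F.
Square: lon ⌊7.65104/2⌋ = 3; lat ⌊0.82026/1⌋ = 0.
Subsquare: lon ⌊1.65104/0.0833333⌋ = 19 → t; lat ⌊0.82026/0.0416667⌋ = 19 → t.
Extended square: lon ⌊0.06771/0.00833333⌋ = 8; lat ⌊0.02860/0.00416667⌋ = 6.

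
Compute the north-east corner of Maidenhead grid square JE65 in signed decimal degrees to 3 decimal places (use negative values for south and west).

-44.000, 14.000

Field J=9, E=4: +9·20° lon, +4·10° lat → SW at lon 0°, lat -50°.
Square 6, 5: +6·2° lon, +5·1° lat → SW at lon 12°, lat -45°.
Cell spans 2° lon × 1° lat. NE corner is SW corner plus one full cell.
latitude -44.000, longitude 14.000.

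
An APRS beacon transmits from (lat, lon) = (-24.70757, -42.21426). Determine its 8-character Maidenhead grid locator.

GG85vh40

Shift to the Maidenhead origin (180°W, 90°S): lon 137.78574, lat 65.29243.
Field: 137.78574/20 → 6 → G, 65.29243/10 → 6 → G; chars GG.
Square: 17.78574/2 → 8, 5.29243/1 → 5; chars 85.
Subsquare: 1.78574/0.0833333 → 21 → v, 0.29243/0.0416667 → 7 → h; chars vh.
Extended square: 0.03574/0.00833333 → 4, 0.00076/0.00416667 → 0; chars 40.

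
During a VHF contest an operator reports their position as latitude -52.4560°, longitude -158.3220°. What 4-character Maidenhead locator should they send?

BD07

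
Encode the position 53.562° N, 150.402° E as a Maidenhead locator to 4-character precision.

QO53

Shift to the Maidenhead origin (180°W, 90°S): lon 330.40, lat 143.56.
Field: 330.40/20 → 16 → Q, 143.56/10 → 14 → O; chars QO.
Square: 10.40/2 → 5, 3.56/1 → 3; chars 53.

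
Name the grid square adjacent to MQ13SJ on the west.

MQ13rj

Longitude subsquare s = 18; −1 → 17 = r.
The latitude characters are unchanged.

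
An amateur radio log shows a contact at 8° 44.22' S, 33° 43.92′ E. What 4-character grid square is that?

KI61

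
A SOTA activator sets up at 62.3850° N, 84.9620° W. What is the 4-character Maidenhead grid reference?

Offset from 180°W / 90°S: lon 95.04°, lat 152.38°.
Field (20°×10°, letters A–R): lon ⌊95.04/20⌋ = 4 → E; lat ⌊152.38/10⌋ = 15 → P.
Square (2°×1°, digits 0–9): lon ⌊15.04/2⌋ = 7; lat ⌊2.38/1⌋ = 2.

EP72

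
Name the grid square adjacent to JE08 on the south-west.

Longitude square 0; −1 → -1, wraps to 9, carry into field.
Longitude field J = 9; −1 → 8 = I.
Latitude square 8; −1 → 7.

IE97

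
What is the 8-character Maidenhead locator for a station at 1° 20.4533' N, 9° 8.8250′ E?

Add 180° to longitude and 90° to latitude: 189.14708, 91.34089.
Field: 189.14708/20 → 9 → J, 91.34089/10 → 9 → J; chars JJ.
Square: 9.14708/2 → 4, 1.34089/1 → 1; chars 41.
Subsquare: 1.14708/0.0833333 → 13 → n, 0.34089/0.0416667 → 8 → i; chars ni.
Extended square: 0.06375/0.00833333 → 7, 0.00756/0.00416667 → 1; chars 71.

JJ41ni71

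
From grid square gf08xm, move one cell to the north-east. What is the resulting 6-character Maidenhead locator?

Longitude subsquare x = 23; +1 → 24, wraps to 0 = a, carry into square.
Longitude square 0; +1 → 1.
Latitude subsquare m = 12; +1 → 13 = n.

GF18an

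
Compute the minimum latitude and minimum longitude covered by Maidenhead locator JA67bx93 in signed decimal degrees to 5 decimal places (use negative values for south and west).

Field J=9, A=0: +9·20° lon, +0·10° lat → SW at lon 0°, lat -90°.
Square 6, 7: +6·2° lon, +7·1° lat → SW at lon 12°, lat -83°.
Subsquare b=1, x=23: +1·0.0833333° lon, +23·0.0416667° lat → SW at lon 12.0833°, lat -82.0417°.
Extended square 9, 3: +9·0.00833333° lon, +3·0.00416667° lat → SW at lon 12.1583°, lat -82.0292°.
latitude -82.02917, longitude 12.15833.

-82.02917, 12.15833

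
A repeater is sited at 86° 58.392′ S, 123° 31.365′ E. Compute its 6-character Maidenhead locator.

Shift to the Maidenhead origin (180°W, 90°S): lon 303.5227, lat 3.0268.
Field: lon ⌊303.5227/20⌋ = 15 → P; lat ⌊3.0268/10⌋ = 0 → A.
Square: lon ⌊3.5227/2⌋ = 1; lat ⌊3.0268/1⌋ = 3.
Subsquare: lon ⌊1.5227/0.0833333⌋ = 18 → s; lat ⌊0.0268/0.0416667⌋ = 0 → a.

PA13sa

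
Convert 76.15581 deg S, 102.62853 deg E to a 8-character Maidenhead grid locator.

OB13hu52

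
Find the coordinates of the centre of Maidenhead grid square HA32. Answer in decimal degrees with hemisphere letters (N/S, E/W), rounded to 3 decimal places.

87.500° S, 33.000° W

Field H=7, A=0: +7·20° lon, +0·10° lat → SW at lon -40°, lat -90°.
Square 3, 2: +3·2° lon, +2·1° lat → SW at lon -34°, lat -88°.
Cell spans 2° lon × 1° lat. Centre is SW corner plus half of each.
latitude 87.500° S, longitude 33.000° W.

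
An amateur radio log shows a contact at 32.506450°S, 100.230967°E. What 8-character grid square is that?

Add 180° to longitude and 90° to latitude: 280.23097, 57.49355.
Field (20°×10°, letters A–R): 280.23097/20 → 14 → O, 57.49355/10 → 5 → F; chars OF.
Square (2°×1°, digits 0–9): 0.23097/2 → 0, 7.49355/1 → 7; chars 07.
Subsquare (5′×2.5′, letters a–x): 0.23097/0.0833333 → 2 → c, 0.49355/0.0416667 → 11 → l; chars cl.
Extended square (30″×15″, digits 0–9): 0.06430/0.00833333 → 7, 0.03522/0.00416667 → 8; chars 78.

OF07cl78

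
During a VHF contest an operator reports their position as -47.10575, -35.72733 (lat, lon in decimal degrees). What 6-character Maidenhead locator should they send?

Shift to the Maidenhead origin (180°W, 90°S): lon 144.2727, lat 42.8942.
Field: lon ⌊144.2727/20⌋ = 7 → H; lat ⌊42.8942/10⌋ = 4 → E.
Square: lon ⌊4.2727/2⌋ = 2; lat ⌊2.8942/1⌋ = 2.
Subsquare: lon ⌊0.2727/0.0833333⌋ = 3 → d; lat ⌊0.8942/0.0416667⌋ = 21 → v.

HE22dv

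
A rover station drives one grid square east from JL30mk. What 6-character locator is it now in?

JL30nk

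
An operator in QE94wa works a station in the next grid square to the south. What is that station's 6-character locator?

Latitude subsquare a = 0; −1 → -1, wraps to 23 = x, carry into square.
Latitude square 4; −1 → 3.
The longitude characters are unchanged.

QE93wx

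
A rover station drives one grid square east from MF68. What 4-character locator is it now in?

MF78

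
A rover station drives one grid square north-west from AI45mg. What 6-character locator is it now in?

AI45lh

Longitude subsquare m = 12; −1 → 11 = l.
Latitude subsquare g = 6; +1 → 7 = h.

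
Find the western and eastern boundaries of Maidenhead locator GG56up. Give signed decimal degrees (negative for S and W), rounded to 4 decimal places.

-48.3333, -48.2500

Field G=6, G=6: +6·20° lon, +6·10° lat → SW at lon -60°, lat -30°.
Square 5, 6: +5·2° lon, +6·1° lat → SW at lon -50°, lat -24°.
Subsquare u=20, p=15: +20·0.0833333° lon, +15·0.0416667° lat → SW at lon -48.3333°, lat -23.375°.
Cell spans 0.0833333° lon × 0.0416667° lat.
west -48.3333, east -48.2500.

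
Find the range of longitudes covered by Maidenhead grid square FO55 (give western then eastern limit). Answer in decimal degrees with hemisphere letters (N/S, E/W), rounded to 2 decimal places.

Field F=5, O=14: +5·20° lon, +14·10° lat → SW at lon -80°, lat 50°.
Square 5, 5: +5·2° lon, +5·1° lat → SW at lon -70°, lat 55°.
Cell spans 2° lon × 1° lat.
west 70.00° W, east 68.00° W.

70.00° W, 68.00° W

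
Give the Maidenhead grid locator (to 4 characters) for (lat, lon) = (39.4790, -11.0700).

IM49

Add 180° to longitude and 90° to latitude: 168.93, 129.48.
Field: lon ⌊168.93/20⌋ = 8 → I; lat ⌊129.48/10⌋ = 12 → M.
Square: lon ⌊8.93/2⌋ = 4; lat ⌊9.48/1⌋ = 9.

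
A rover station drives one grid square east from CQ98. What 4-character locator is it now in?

DQ08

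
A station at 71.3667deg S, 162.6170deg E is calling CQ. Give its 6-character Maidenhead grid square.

Add 180° to longitude and 90° to latitude: 342.6170, 18.6333.
Field: 342.6170/20 → 17 → R, 18.6333/10 → 1 → B; chars RB.
Square: 2.6170/2 → 1, 8.6333/1 → 8; chars 18.
Subsquare: 0.6170/0.0833333 → 7 → h, 0.6333/0.0416667 → 15 → p; chars hp.

RB18hp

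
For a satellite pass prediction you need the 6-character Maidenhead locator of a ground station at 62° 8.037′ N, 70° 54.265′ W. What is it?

Add 180° to longitude and 90° to latitude: 109.0956, 152.1339.
Field: 109.0956/20 → 5 → F, 152.1339/10 → 15 → P; chars FP.
Square: 9.0956/2 → 4, 2.1339/1 → 2; chars 42.
Subsquare: 1.0956/0.0833333 → 13 → n, 0.1339/0.0416667 → 3 → d; chars nd.

FP42nd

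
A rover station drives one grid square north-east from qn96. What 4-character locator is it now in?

RN07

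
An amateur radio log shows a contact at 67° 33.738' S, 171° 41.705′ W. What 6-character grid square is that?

AC42dk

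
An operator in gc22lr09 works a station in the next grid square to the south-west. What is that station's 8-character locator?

Longitude extended square 0; −1 → -1, wraps to 9, carry into subsquare.
Longitude subsquare l = 11; −1 → 10 = k.
Latitude extended square 9; −1 → 8.

GC22kr98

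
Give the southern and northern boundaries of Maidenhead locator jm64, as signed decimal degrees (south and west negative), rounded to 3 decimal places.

34.000, 35.000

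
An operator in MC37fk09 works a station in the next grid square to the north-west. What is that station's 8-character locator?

Longitude extended square 0; −1 → -1, wraps to 9, carry into subsquare.
Longitude subsquare f = 5; −1 → 4 = e.
Latitude extended square 9; +1 → 10, wraps to 0, carry into subsquare.
Latitude subsquare k = 10; +1 → 11 = l.

MC37el90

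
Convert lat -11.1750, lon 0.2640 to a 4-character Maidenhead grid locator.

JH08

Shift to the Maidenhead origin (180°W, 90°S): lon 180.26, lat 78.83.
Field: lon ⌊180.26/20⌋ = 9 → J; lat ⌊78.83/10⌋ = 7 → H.
Square: lon ⌊0.26/2⌋ = 0; lat ⌊8.83/1⌋ = 8.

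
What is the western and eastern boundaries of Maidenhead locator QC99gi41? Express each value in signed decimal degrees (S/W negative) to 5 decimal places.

158.53333, 158.54167

Field Q=16, C=2: +16·20° lon, +2·10° lat → SW at lon 140°, lat -70°.
Square 9, 9: +9·2° lon, +9·1° lat → SW at lon 158°, lat -61°.
Subsquare g=6, i=8: +6·0.0833333° lon, +8·0.0416667° lat → SW at lon 158.5°, lat -60.6667°.
Extended square 4, 1: +4·0.00833333° lon, +1·0.00416667° lat → SW at lon 158.533°, lat -60.6625°.
Cell spans 0.00833333° lon × 0.00416667° lat.
west 158.53333, east 158.54167.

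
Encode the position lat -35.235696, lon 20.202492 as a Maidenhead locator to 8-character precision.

Shift to the Maidenhead origin (180°W, 90°S): lon 200.20249, lat 54.76430.
Field: lon ⌊200.20249/20⌋ = 10 → K; lat ⌊54.76430/10⌋ = 5 → F.
Square: lon ⌊0.20249/2⌋ = 0; lat ⌊4.76430/1⌋ = 4.
Subsquare: lon ⌊0.20249/0.0833333⌋ = 2 → c; lat ⌊0.76430/0.0416667⌋ = 18 → s.
Extended square: lon ⌊0.03583/0.00833333⌋ = 4; lat ⌊0.01430/0.00416667⌋ = 3.

KF04cs43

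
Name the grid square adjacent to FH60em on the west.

Longitude subsquare e = 4; −1 → 3 = d.
The latitude characters are unchanged.

FH60dm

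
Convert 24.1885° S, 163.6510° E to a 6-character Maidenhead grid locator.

Shift to the Maidenhead origin (180°W, 90°S): lon 343.6510, lat 65.8115.
Field (20°×10°, letters A–R): 343.6510/20 → 17 → R, 65.8115/10 → 6 → G; chars RG.
Square (2°×1°, digits 0–9): 3.6510/2 → 1, 5.8115/1 → 5; chars 15.
Subsquare (5′×2.5′, letters a–x): 1.6510/0.0833333 → 19 → t, 0.8115/0.0416667 → 19 → t; chars tt.

RG15tt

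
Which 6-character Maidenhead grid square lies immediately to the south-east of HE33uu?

HE33vt

Longitude subsquare u = 20; +1 → 21 = v.
Latitude subsquare u = 20; −1 → 19 = t.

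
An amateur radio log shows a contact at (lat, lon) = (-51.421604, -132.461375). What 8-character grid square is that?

Add 180° to longitude and 90° to latitude: 47.53862, 38.57840.
Field: lon ⌊47.53862/20⌋ = 2 → C; lat ⌊38.57840/10⌋ = 3 → D.
Square: lon ⌊7.53862/2⌋ = 3; lat ⌊8.57840/1⌋ = 8.
Subsquare: lon ⌊1.53862/0.0833333⌋ = 18 → s; lat ⌊0.57840/0.0416667⌋ = 13 → n.
Extended square: lon ⌊0.03862/0.00833333⌋ = 4; lat ⌊0.03673/0.00416667⌋ = 8.

CD38sn48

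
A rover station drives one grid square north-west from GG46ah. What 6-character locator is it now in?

GG36xi

Longitude subsquare a = 0; −1 → -1, wraps to 23 = x, carry into square.
Longitude square 4; −1 → 3.
Latitude subsquare h = 7; +1 → 8 = i.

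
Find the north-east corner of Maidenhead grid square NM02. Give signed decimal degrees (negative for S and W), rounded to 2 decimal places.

33.00, 82.00

Field N=13, M=12: +13·20° lon, +12·10° lat → SW at lon 80°, lat 30°.
Square 0, 2: +0·2° lon, +2·1° lat → SW at lon 80°, lat 32°.
Cell spans 2° lon × 1° lat. NE corner is SW corner plus one full cell.
latitude 33.00, longitude 82.00.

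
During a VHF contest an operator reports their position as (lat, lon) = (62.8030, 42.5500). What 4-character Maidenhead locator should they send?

LP12

Add 180° to longitude and 90° to latitude: 222.55, 152.80.
Field (20°×10°, letters A–R): lon ⌊222.55/20⌋ = 11 → L; lat ⌊152.80/10⌋ = 15 → P.
Square (2°×1°, digits 0–9): lon ⌊2.55/2⌋ = 1; lat ⌊2.80/1⌋ = 2.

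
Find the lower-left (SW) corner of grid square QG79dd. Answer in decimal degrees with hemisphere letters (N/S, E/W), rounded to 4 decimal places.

Field Q=16, G=6: +16·20° lon, +6·10° lat → SW at lon 140°, lat -30°.
Square 7, 9: +7·2° lon, +9·1° lat → SW at lon 154°, lat -21°.
Subsquare d=3, d=3: +3·0.0833333° lon, +3·0.0416667° lat → SW at lon 154.25°, lat -20.875°.
latitude 20.8750° S, longitude 154.2500° E.

20.8750° S, 154.2500° E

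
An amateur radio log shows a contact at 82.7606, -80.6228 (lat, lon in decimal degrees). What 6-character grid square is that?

Offset from 180°W / 90°S: lon 99.3772°, lat 172.7606°.
Field: lon ⌊99.3772/20⌋ = 4 → E; lat ⌊172.7606/10⌋ = 17 → R.
Square: lon ⌊19.3772/2⌋ = 9; lat ⌊2.7606/1⌋ = 2.
Subsquare: lon ⌊1.3772/0.0833333⌋ = 16 → q; lat ⌊0.7606/0.0416667⌋ = 18 → s.

ER92qs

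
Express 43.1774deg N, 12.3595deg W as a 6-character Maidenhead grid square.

IN33te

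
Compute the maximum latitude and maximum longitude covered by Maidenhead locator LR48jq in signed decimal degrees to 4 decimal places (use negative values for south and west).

88.7083, 48.8333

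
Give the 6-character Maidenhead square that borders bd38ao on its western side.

Longitude subsquare a = 0; −1 → -1, wraps to 23 = x, carry into square.
Longitude square 3; −1 → 2.
The latitude characters are unchanged.

BD28xo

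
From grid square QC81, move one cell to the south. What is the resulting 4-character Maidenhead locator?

Latitude square 1; −1 → 0.
The longitude characters are unchanged.

QC80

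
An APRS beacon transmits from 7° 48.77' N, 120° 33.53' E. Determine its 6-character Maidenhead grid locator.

Offset from 180°W / 90°S: lon 300.5588°, lat 97.8128°.
Field: lon ⌊300.5588/20⌋ = 15 → P; lat ⌊97.8128/10⌋ = 9 → J.
Square: lon ⌊0.5588/2⌋ = 0; lat ⌊7.8128/1⌋ = 7.
Subsquare: lon ⌊0.5588/0.0833333⌋ = 6 → g; lat ⌊0.8128/0.0416667⌋ = 19 → t.

PJ07gt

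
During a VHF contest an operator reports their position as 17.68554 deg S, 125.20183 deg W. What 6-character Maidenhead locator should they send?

Add 180° to longitude and 90° to latitude: 54.7982, 72.3145.
Field: lon ⌊54.7982/20⌋ = 2 → C; lat ⌊72.3145/10⌋ = 7 → H.
Square: lon ⌊14.7982/2⌋ = 7; lat ⌊2.3145/1⌋ = 2.
Subsquare: lon ⌊0.7982/0.0833333⌋ = 9 → j; lat ⌊0.3145/0.0416667⌋ = 7 → h.

CH72jh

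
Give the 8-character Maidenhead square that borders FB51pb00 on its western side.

FB51ob90

Longitude extended square 0; −1 → -1, wraps to 9, carry into subsquare.
Longitude subsquare p = 15; −1 → 14 = o.
The latitude characters are unchanged.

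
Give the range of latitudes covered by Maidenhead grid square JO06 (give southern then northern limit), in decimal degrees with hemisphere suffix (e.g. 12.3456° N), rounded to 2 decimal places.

56.00° N, 57.00° N

Field J=9, O=14: +9·20° lon, +14·10° lat → SW at lon 0°, lat 50°.
Square 0, 6: +0·2° lon, +6·1° lat → SW at lon 0°, lat 56°.
Cell spans 2° lon × 1° lat.
south 56.00° N, north 57.00° N.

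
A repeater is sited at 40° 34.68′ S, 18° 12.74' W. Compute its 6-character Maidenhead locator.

IE09vk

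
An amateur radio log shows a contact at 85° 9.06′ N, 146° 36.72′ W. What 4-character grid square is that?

BR65

Add 180° to longitude and 90° to latitude: 33.39, 175.15.
Field: lon ⌊33.39/20⌋ = 1 → B; lat ⌊175.15/10⌋ = 17 → R.
Square: lon ⌊13.39/2⌋ = 6; lat ⌊5.15/1⌋ = 5.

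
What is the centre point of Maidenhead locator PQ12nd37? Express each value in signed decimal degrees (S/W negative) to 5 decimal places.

72.15625, 123.11250

Field P=15, Q=16: +15·20° lon, +16·10° lat → SW at lon 120°, lat 70°.
Square 1, 2: +1·2° lon, +2·1° lat → SW at lon 122°, lat 72°.
Subsquare n=13, d=3: +13·0.0833333° lon, +3·0.0416667° lat → SW at lon 123.083°, lat 72.125°.
Extended square 3, 7: +3·0.00833333° lon, +7·0.00416667° lat → SW at lon 123.108°, lat 72.1542°.
Cell spans 0.00833333° lon × 0.00416667° lat. Centre is SW corner plus half of each.
latitude 72.15625, longitude 123.11250.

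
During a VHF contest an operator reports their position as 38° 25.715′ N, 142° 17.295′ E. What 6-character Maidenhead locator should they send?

Offset from 180°W / 90°S: lon 322.2883°, lat 128.4286°.
Field (20°×10°, letters A–R): lon ⌊322.2883/20⌋ = 16 → Q; lat ⌊128.4286/10⌋ = 12 → M.
Square (2°×1°, digits 0–9): lon ⌊2.2883/2⌋ = 1; lat ⌊8.4286/1⌋ = 8.
Subsquare (5′×2.5′, letters a–x): lon ⌊0.2883/0.0833333⌋ = 3 → d; lat ⌊0.4286/0.0416667⌋ = 10 → k.

QM18dk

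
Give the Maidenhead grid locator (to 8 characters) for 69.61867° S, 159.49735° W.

BC00gj01

Shift to the Maidenhead origin (180°W, 90°S): lon 20.50265, lat 20.38133.
Field: 20.50265/20 → 1 → B, 20.38133/10 → 2 → C; chars BC.
Square: 0.50265/2 → 0, 0.38133/1 → 0; chars 00.
Subsquare: 0.50265/0.0833333 → 6 → g, 0.38133/0.0416667 → 9 → j; chars gj.
Extended square: 0.00265/0.00833333 → 0, 0.00633/0.00416667 → 1; chars 01.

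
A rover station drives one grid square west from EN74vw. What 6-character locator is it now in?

Longitude subsquare v = 21; −1 → 20 = u.
The latitude characters are unchanged.

EN74uw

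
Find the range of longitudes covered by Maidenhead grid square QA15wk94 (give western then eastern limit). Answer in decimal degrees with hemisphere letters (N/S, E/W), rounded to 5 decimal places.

143.90833° E, 143.91667° E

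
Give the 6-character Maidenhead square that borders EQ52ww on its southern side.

EQ52wv

Latitude subsquare w = 22; −1 → 21 = v.
The longitude characters are unchanged.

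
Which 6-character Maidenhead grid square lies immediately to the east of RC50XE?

RC60ae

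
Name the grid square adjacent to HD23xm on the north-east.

HD33an

Longitude subsquare x = 23; +1 → 24, wraps to 0 = a, carry into square.
Longitude square 2; +1 → 3.
Latitude subsquare m = 12; +1 → 13 = n.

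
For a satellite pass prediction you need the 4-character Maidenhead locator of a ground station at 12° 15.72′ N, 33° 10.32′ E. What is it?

Offset from 180°W / 90°S: lon 213.17°, lat 102.26°.
Field: 213.17/20 → 10 → K, 102.26/10 → 10 → K; chars KK.
Square: 13.17/2 → 6, 2.26/1 → 2; chars 62.

KK62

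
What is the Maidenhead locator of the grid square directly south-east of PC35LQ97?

PC35mq06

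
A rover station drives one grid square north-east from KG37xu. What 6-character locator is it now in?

Longitude subsquare x = 23; +1 → 24, wraps to 0 = a, carry into square.
Longitude square 3; +1 → 4.
Latitude subsquare u = 20; +1 → 21 = v.

KG47av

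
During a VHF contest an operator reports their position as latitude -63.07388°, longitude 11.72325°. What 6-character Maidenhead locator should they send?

JC56uw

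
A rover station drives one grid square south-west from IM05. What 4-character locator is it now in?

HM94

Longitude square 0; −1 → -1, wraps to 9, carry into field.
Longitude field I = 8; −1 → 7 = H.
Latitude square 5; −1 → 4.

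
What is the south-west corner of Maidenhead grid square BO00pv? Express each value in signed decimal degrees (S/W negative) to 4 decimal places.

50.8750, -158.7500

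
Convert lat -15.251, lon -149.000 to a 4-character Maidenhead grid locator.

BH54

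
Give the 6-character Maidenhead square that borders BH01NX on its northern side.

BH02na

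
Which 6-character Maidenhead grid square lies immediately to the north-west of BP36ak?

Longitude subsquare a = 0; −1 → -1, wraps to 23 = x, carry into square.
Longitude square 3; −1 → 2.
Latitude subsquare k = 10; +1 → 11 = l.

BP26xl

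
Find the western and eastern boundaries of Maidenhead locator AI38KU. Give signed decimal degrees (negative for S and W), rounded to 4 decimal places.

Field A=0, I=8: +0·20° lon, +8·10° lat → SW at lon -180°, lat -10°.
Square 3, 8: +3·2° lon, +8·1° lat → SW at lon -174°, lat -2°.
Subsquare k=10, u=20: +10·0.0833333° lon, +20·0.0416667° lat → SW at lon -173.167°, lat -1.16667°.
Cell spans 0.0833333° lon × 0.0416667° lat.
west -173.1667, east -173.0833.

-173.1667, -173.0833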